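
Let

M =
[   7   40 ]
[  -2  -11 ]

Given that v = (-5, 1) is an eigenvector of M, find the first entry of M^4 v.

-5

First find the eigenvalue: Mv = (5, -1) = -1·(-5, 1), so λ = -1.
Then M^4 v = λ^4·v = (-1)^4·(-5, 1) = 1·(-5, 1) = (-5, 1).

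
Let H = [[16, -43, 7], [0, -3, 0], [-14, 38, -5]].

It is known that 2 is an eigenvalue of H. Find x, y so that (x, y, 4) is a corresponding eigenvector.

We need (H - 2I)v = 0.
H - 2I = [[14, -43, 7], [0, -5, 0], [-14, 38, -7]].
Row 1: (14)·x + (-43)·y + (7)·4 = 0
Row 2: (0)·x + (-5)·y + (0)·4 = 0
Row 3: (-14)·x + (38)·y + (-7)·4 = 0
Solving gives x = -2, y = 0.
Check: H·(-2, 0, 4) = (-4, 0, 8) = 2·(-2, 0, 4).

-2, 0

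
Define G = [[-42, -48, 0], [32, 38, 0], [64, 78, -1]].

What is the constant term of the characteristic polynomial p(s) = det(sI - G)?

-60

p(0) = det(0·I − G) = det(−G) = (−1)^3·det(G).
det(G) = 60, so p(0) = -60.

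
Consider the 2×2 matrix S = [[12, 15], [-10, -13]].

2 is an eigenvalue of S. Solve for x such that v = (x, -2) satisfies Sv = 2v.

3

We need (S - 2I)v = 0.
S - 2I = [[10, 15], [-10, -15]].
Row 1: (10)·x + (15)·-2 = 0
Row 2: (-10)·x + (-15)·-2 = 0
Solving gives x = 3.
Check: S·(3, -2) = (6, -4) = 2·(3, -2).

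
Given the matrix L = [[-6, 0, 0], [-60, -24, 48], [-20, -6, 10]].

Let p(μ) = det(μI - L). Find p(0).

p(0) = det(0·I − L) = det(−L) = (−1)^3·det(L).
det(L) = -288, so p(0) = 288.

288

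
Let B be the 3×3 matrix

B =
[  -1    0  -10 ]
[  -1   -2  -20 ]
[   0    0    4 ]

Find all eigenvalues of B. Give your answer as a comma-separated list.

Set up det(lambda·I - B) = 0.
Expanding along the first row, p(lambda) = lambda^3 - lambda^2 - 10·lambda - 8.
Rational-root test: lambda = -2 gives p(-2) = 0.
Dividing by (lambda + 2) leaves lambda^2 - 3·lambda - 4.
The quadratic factors as (lambda + 1)·(lambda - 4).
Eigenvalues: -2, -1, 4.

-2, -1, 4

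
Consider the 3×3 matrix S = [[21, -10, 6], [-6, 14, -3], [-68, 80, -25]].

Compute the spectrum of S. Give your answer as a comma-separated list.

Set up det(lambda·I - S) = 0.
Expanding along the first row, p(lambda) = lambda^3 - 10·lambda^2 + 7·lambda + 18.
Try lambda = -1: p(-1) = 0, so -1 is a root.
Factor out (lambda + 1): p(lambda) = (lambda + 1)·(lambda^2 - 11·lambda + 18).
The quadratic factors as (lambda - 2)·(lambda - 9).
Eigenvalues: -1, 2, 9.

-1, 2, 9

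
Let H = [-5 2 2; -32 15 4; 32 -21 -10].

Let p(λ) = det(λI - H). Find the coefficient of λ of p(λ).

-91

p(λ) = λ^3 - 91λ - 330.
The coefficient of λ is -91.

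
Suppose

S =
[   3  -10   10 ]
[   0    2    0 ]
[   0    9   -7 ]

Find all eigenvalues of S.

-7, 2, 3

Compute the characteristic polynomial p(μ) = det(μI - S).
Expanding the 3×3 determinant: p(μ) = μ^3 + 2μ^2 - 29μ + 42.
Try μ = 3: p(3) = 0, so 3 is a root.
Factor out (μ - 3): p(μ) = (μ - 3)·(μ^2 + 5μ - 14).
The quadratic factors as (μ + 7)·(μ - 2).
Eigenvalues: -7, 2, 3.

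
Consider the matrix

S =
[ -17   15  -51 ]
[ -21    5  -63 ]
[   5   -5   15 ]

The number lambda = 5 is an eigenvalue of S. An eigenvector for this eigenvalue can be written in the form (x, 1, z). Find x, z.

3, -1

We need (S - 5I)v = 0.
S - 5I = [[-22, 15, -51], [-21, 0, -63], [5, -5, 10]].
Row 1: (-22)·x + (15)·1 + (-51)·z = 0
Row 2: (-21)·x + (0)·1 + (-63)·z = 0
Row 3: (5)·x + (-5)·1 + (10)·z = 0
Solving gives x = 3, z = -1.
Check: S·(3, 1, -1) = (15, 5, -5) = 5·(3, 1, -1).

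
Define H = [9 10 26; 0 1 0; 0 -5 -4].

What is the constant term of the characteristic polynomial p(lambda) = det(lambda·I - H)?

p(0) = det(0·I − H) = det(−H) = (−1)^3·det(H).
det(H) = -36, so p(0) = 36.

36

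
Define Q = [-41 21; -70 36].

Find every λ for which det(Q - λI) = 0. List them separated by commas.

-6, 1

det(Q - sI) = (-41 - s)(36 - s) - (21)·(-70) = s^2 + 5s - 6.
This factors as (s + 6)·(s - 1) = 0.
Eigenvalues: -6, 1.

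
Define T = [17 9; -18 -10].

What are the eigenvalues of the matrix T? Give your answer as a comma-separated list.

det(T - λI) = (17 - λ)(-10 - λ) - (9)·(-18) = λ^2 - 7λ - 8.
This factors as (λ + 1)·(λ - 8) = 0.
Eigenvalues: -1, 8.

-1, 8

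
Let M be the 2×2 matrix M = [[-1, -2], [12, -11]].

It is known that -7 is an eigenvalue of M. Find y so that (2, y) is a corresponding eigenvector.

We need (M + 7I)v = 0.
M + 7I = [[6, -2], [12, -4]].
Row 1: (6)·2 + (-2)·y = 0
Row 2: (12)·2 + (-4)·y = 0
Solving gives y = 6.
Check: M·(2, 6) = (-14, -42) = -7·(2, 6).

6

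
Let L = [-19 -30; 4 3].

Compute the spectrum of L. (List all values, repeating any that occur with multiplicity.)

-9, -7

det(L - tI) = (-19 - t)(3 - t) - (-30)·(4) = t^2 + 16t + 63.
This factors as (t + 9)·(t + 7) = 0.
Eigenvalues: -9, -7.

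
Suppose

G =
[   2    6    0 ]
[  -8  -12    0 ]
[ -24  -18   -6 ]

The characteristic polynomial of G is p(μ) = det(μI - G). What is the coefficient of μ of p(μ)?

84

p(μ) = μ^3 + 16μ^2 + 84μ + 144.
The coefficient of μ is 84.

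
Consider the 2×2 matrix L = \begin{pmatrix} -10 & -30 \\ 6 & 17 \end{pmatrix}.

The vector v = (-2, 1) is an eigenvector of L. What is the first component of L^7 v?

First find the eigenvalue: Lv = (-10, 5) = 5·(-2, 1), so λ = 5.
Then L^7 v = λ^7·v = 5^7·(-2, 1) = 78125·(-2, 1) = (-156250, 78125).

-156250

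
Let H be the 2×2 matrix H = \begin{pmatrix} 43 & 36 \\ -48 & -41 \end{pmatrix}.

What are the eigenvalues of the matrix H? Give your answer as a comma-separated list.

det(H - μI) = (43 - μ)(-41 - μ) - (36)·(-48) = μ^2 - 2μ - 35.
This factors as (μ + 5)·(μ - 7) = 0.
Eigenvalues: -5, 7.

-5, 7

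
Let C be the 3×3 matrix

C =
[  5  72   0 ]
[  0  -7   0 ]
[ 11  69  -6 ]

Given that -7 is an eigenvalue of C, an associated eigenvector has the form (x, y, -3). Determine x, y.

-6, 1

We need (C + 7I)v = 0.
C + 7I = [[12, 72, 0], [0, 0, 0], [11, 69, 1]].
Row 1: (12)·x + (72)·y + (0)·-3 = 0
Row 2: (0)·x + (0)·y + (0)·-3 = 0
Row 3: (11)·x + (69)·y + (1)·-3 = 0
Solving gives x = -6, y = 1.
Check: C·(-6, 1, -3) = (42, -7, 21) = -7·(-6, 1, -3).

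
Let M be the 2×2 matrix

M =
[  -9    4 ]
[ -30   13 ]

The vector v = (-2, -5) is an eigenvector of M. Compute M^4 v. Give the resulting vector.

First find the eigenvalue: Mv = (-2, -5) = 1·(-2, -5), so λ = 1.
Then M^4 v = λ^4·v = 1^4·(-2, -5) = 1·(-2, -5) = (-2, -5).

(-2, -5)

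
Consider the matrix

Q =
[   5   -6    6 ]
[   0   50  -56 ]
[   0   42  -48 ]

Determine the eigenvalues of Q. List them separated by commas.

The characteristic polynomial is p(s) = det(sI - Q).
Expanding along the first row, p(s) = s^3 - 7s^2 - 38s + 240.
Try s = 5: p(5) = 0, so 5 is a root.
Dividing by (s - 5) leaves s^2 - 2s - 48.
The quadratic factors as (s + 6)·(s - 8).
Eigenvalues: -6, 5, 8.

-6, 5, 8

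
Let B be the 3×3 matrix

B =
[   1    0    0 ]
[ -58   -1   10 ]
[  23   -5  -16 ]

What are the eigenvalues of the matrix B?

-11, -6, 1

The characteristic polynomial is p(λ) = det(λI - B).
Cofactor expansion gives p(λ) = λ^3 + 16λ^2 + 49λ - 66.
Try λ = -6: p(-6) = 0, so -6 is a root.
Dividing by (λ + 6) leaves λ^2 + 10λ - 11.
The quadratic factors as (λ + 11)·(λ - 1).
Eigenvalues: -11, -6, 1.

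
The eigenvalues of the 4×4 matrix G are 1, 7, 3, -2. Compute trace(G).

trace(G) is the sum of the eigenvalues: (1) + (7) + (3) + (-2) = 9.

9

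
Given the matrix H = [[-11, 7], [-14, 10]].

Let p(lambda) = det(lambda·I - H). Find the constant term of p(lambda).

-12

p(lambda) = lambda^2 + lambda - 12.
The constant term is -12.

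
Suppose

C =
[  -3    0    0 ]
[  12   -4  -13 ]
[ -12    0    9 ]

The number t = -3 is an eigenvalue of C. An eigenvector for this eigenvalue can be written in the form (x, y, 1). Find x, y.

We need (C + 3I)v = 0.
C + 3I = [[0, 0, 0], [12, -1, -13], [-12, 0, 12]].
Row 1: (0)·x + (0)·y + (0)·1 = 0
Row 2: (12)·x + (-1)·y + (-13)·1 = 0
Row 3: (-12)·x + (0)·y + (12)·1 = 0
Solving gives x = 1, y = -1.
Check: C·(1, -1, 1) = (-3, 3, -3) = -3·(1, -1, 1).

1, -1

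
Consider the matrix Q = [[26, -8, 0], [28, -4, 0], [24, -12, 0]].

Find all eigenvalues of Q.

0, 10, 12

The characteristic polynomial is p(μ) = det(μI - Q).
Expanding along the first row, p(μ) = μ^3 - 22μ^2 + 120μ.
Try μ = 0: p(0) = 0, so 0 is a root.
Dividing by μ leaves μ^2 - 22μ + 120.
The quadratic factors as (μ - 10)·(μ - 12).
Eigenvalues: 0, 10, 12.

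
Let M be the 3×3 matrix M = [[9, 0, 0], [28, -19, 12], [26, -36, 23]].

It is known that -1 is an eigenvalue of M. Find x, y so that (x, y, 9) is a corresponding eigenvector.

We need (M + 1I)v = 0.
M + 1I = [[10, 0, 0], [28, -18, 12], [26, -36, 24]].
Row 1: (10)·x + (0)·y + (0)·9 = 0
Row 2: (28)·x + (-18)·y + (12)·9 = 0
Row 3: (26)·x + (-36)·y + (24)·9 = 0
Solving gives x = 0, y = 6.
Check: M·(0, 6, 9) = (0, -6, -9) = -1·(0, 6, 9).

0, 6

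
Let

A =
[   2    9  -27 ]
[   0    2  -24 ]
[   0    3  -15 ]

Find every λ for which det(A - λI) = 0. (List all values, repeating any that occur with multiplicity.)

Compute the characteristic polynomial p(s) = det(sI - A).
Expanding the 3×3 determinant: p(s) = s^3 + 11s^2 + 16s - 84.
Rational-root test: s = -7 gives p(-7) = 0.
Factor out (s + 7): p(s) = (s + 7)·(s^2 + 4s - 12).
The quadratic factors as (s + 6)·(s - 2).
Eigenvalues: -7, -6, 2.

-7, -6, 2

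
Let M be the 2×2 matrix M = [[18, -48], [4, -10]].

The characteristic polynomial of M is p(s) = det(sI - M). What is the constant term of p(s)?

12

p(s) = s^2 - 8s + 12.
The constant term is 12.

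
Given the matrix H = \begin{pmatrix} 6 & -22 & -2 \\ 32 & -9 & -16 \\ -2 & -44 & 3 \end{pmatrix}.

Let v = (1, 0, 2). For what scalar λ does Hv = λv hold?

2

Compute Hv: H·(1, 0, 2) = (2, 0, 4).
Since Hv = λv, compare component 1: 2 = λ·1, so λ = 2.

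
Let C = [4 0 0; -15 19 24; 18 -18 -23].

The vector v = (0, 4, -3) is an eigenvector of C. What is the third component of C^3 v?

-3

First find the eigenvalue: Cv = (0, 4, -3) = 1·(0, 4, -3), so λ = 1.
Then C^3 v = λ^3·v = 1^3·(0, 4, -3) = 1·(0, 4, -3) = (0, 4, -3).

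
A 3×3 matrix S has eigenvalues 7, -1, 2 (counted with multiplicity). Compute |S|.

-14

det(S) is the product of the eigenvalues: (7) · (-1) · (2) = -14.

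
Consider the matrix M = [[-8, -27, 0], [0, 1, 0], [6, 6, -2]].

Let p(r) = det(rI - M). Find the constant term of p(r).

-16

p(r) = r^3 + 9r^2 + 6r - 16.
The constant term is -16.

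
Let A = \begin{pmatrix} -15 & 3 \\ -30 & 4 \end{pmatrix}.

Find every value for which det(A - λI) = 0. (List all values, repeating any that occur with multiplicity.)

-6, -5

det(A - λI) = (-15 - λ)(4 - λ) - (3)·(-30) = λ^2 + 11λ + 30.
This factors as (λ + 6)·(λ + 5) = 0.
Eigenvalues: -6, -5.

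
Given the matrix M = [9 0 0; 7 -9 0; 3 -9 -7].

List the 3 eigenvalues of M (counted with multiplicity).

M is lower triangular, so its eigenvalues are the diagonal entries.
Diagonal: 9, -9, -7.

-9, -7, 9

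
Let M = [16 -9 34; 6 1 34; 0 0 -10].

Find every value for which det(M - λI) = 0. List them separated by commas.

The characteristic polynomial is p(λ) = det(λI - M).
Expanding along the first row, p(λ) = λ^3 - 7λ^2 - 100λ + 700.
Since p(-10) = 0, λ = -10 is a root.
Factor out (λ + 10): p(λ) = (λ + 10)·(λ^2 - 17λ + 70).
The quadratic factors as (λ - 7)·(λ - 10).
Eigenvalues: -10, 7, 10.

-10, 7, 10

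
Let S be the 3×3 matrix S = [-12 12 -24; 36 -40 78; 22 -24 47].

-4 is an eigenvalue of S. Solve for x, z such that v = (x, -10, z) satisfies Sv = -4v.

We need (S + 4I)v = 0.
S + 4I = [[-8, 12, -24], [36, -36, 78], [22, -24, 51]].
Row 1: (-8)·x + (12)·-10 + (-24)·z = 0
Row 2: (36)·x + (-36)·-10 + (78)·z = 0
Row 3: (22)·x + (-24)·-10 + (51)·z = 0
Solving gives x = 3, z = -6.
Check: S·(3, -10, -6) = (-12, 40, 24) = -4·(3, -10, -6).

3, -6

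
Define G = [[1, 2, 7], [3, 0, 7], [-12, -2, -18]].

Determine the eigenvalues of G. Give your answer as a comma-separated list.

-11, -4, -2

Compute the characteristic polynomial p(s) = det(sI - G).
Expanding along the first row, p(s) = s^3 + 17s^2 + 74s + 88.
Since p(-2) = 0, s = -2 is a root.
Dividing by (s + 2) leaves s^2 + 15s + 44.
The quadratic factors as (s + 11)·(s + 4).
Eigenvalues: -11, -4, -2.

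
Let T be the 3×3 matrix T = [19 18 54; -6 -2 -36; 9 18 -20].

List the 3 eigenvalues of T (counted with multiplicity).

Compute the characteristic polynomial p(r) = det(rI - T).
Cofactor expansion gives p(r) = r^3 + 3r^2 - 108r - 220.
Try r = -2: p(-2) = 0, so -2 is a root.
Dividing by (r + 2) leaves r^2 + r - 110.
The quadratic factors as (r + 11)·(r - 10).
Eigenvalues: -11, -2, 10.

-11, -2, 10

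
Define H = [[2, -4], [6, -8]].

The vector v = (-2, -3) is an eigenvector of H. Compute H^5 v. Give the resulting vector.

(2048, 3072)

First find the eigenvalue: Hv = (8, 12) = -4·(-2, -3), so λ = -4.
Then H^5 v = λ^5·v = (-4)^5·(-2, -3) = -1024·(-2, -3) = (2048, 3072).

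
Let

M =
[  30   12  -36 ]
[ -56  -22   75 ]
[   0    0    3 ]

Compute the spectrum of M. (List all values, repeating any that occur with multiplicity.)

Set up det(rI - M) = 0.
Expanding the 3×3 determinant: p(r) = r^3 - 11r^2 + 36r - 36.
Rational-root test: r = 3 gives p(3) = 0.
Factor out (r - 3): p(r) = (r - 3)·(r^2 - 8r + 12).
The quadratic factors as (r - 2)·(r - 6).
Eigenvalues: 2, 3, 6.

2, 3, 6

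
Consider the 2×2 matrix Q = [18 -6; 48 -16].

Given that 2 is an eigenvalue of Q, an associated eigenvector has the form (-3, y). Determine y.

We need (Q - 2I)v = 0.
Q - 2I = [[16, -6], [48, -18]].
Row 1: (16)·-3 + (-6)·y = 0
Row 2: (48)·-3 + (-18)·y = 0
Solving gives y = -8.
Check: Q·(-3, -8) = (-6, -16) = 2·(-3, -8).

-8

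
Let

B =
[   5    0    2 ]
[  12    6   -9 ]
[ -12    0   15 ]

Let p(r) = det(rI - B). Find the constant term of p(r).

-594

p(r) = r^3 - 26r^2 + 219r - 594.
The constant term is -594.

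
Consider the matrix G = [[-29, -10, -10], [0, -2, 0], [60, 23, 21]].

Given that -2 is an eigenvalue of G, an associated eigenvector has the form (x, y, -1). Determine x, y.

0, 1

We need (G + 2I)v = 0.
G + 2I = [[-27, -10, -10], [0, 0, 0], [60, 23, 23]].
Row 1: (-27)·x + (-10)·y + (-10)·-1 = 0
Row 2: (0)·x + (0)·y + (0)·-1 = 0
Row 3: (60)·x + (23)·y + (23)·-1 = 0
Solving gives x = 0, y = 1.
Check: G·(0, 1, -1) = (0, -2, 2) = -2·(0, 1, -1).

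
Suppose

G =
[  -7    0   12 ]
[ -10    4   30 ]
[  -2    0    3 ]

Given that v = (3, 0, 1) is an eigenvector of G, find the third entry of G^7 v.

-2187

First find the eigenvalue: Gv = (-9, 0, -3) = -3·(3, 0, 1), so λ = -3.
Then G^7 v = λ^7·v = (-3)^7·(3, 0, 1) = -2187·(3, 0, 1) = (-6561, 0, -2187).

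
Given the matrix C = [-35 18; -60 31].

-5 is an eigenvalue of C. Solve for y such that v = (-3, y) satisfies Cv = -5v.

-5

We need (C + 5I)v = 0.
C + 5I = [[-30, 18], [-60, 36]].
Row 1: (-30)·-3 + (18)·y = 0
Row 2: (-60)·-3 + (36)·y = 0
Solving gives y = -5.
Check: C·(-3, -5) = (15, 25) = -5·(-3, -5).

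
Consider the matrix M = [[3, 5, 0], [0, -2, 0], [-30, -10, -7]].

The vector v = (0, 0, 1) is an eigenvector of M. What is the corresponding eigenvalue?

-7

Compute Mv: M·(0, 0, 1) = (0, 0, -7).
Since Mv = λv, compare component 3: -7 = λ·1, so λ = -7.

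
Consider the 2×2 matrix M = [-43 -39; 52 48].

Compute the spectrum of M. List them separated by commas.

det(M - lambda·I) = (-43 - lambda)(48 - lambda) - (-39)·(52) = lambda^2 - 5·lambda - 36.
This factors as (lambda + 4)·(lambda - 9) = 0.
Eigenvalues: -4, 9.

-4, 9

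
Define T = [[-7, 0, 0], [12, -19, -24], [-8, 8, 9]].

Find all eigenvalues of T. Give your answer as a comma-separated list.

Compute the characteristic polynomial p(lambda) = det(lambda·I - T).
Cofactor expansion gives p(lambda) = lambda^3 + 17·lambda^2 + 91·lambda + 147.
Rational-root test: lambda = -7 gives p(-7) = 0.
Dividing by (lambda + 7) leaves lambda^2 + 10·lambda + 21.
The quadratic factors as (lambda + 7)·(lambda + 3).
Eigenvalues: -7, -7, -3.

-7, -7, -3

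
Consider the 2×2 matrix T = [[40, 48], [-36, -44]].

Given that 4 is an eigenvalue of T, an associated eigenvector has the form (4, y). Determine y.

We need (T - 4I)v = 0.
T - 4I = [[36, 48], [-36, -48]].
Row 1: (36)·4 + (48)·y = 0
Row 2: (-36)·4 + (-48)·y = 0
Solving gives y = -3.
Check: T·(4, -3) = (16, -12) = 4·(4, -3).

-3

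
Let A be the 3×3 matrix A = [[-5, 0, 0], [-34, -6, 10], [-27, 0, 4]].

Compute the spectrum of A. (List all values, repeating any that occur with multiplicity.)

-6, -5, 4

Set up det(μI - A) = 0.
Expanding the 3×3 determinant: p(μ) = μ^3 + 7μ^2 - 14μ - 120.
Rational-root test: μ = -6 gives p(-6) = 0.
Factor out (μ + 6): p(μ) = (μ + 6)·(μ^2 + μ - 20).
The quadratic factors as (μ + 5)·(μ - 4).
Eigenvalues: -6, -5, 4.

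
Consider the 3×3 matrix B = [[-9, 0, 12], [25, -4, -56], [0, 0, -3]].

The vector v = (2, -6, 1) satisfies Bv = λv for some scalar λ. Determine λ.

-3

Compute Bv: B·(2, -6, 1) = (-6, 18, -3).
Since Bv = λv, compare component 1: -6 = λ·2, so λ = -3.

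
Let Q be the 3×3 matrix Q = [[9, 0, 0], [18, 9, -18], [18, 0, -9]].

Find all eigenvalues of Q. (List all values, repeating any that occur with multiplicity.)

Set up det(lambda·I - Q) = 0.
Expanding the 3×3 determinant: p(lambda) = lambda^3 - 9·lambda^2 - 81·lambda + 729.
Since p(9) = 0, lambda = 9 is a root.
Dividing by (lambda - 9) leaves lambda^2 - 81.
The quadratic factors as (lambda + 9)·(lambda - 9).
Eigenvalues: -9, 9, 9.

-9, 9, 9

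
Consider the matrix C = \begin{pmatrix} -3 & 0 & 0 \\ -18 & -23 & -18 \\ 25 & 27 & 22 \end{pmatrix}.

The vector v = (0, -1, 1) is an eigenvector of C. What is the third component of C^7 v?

-78125

First find the eigenvalue: Cv = (0, 5, -5) = -5·(0, -1, 1), so λ = -5.
Then C^7 v = λ^7·v = (-5)^7·(0, -1, 1) = -78125·(0, -1, 1) = (0, 78125, -78125).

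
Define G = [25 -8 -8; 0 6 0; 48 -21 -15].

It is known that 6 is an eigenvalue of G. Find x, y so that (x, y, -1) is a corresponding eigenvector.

0, 1

We need (G - 6I)v = 0.
G - 6I = [[19, -8, -8], [0, 0, 0], [48, -21, -21]].
Row 1: (19)·x + (-8)·y + (-8)·-1 = 0
Row 2: (0)·x + (0)·y + (0)·-1 = 0
Row 3: (48)·x + (-21)·y + (-21)·-1 = 0
Solving gives x = 0, y = 1.
Check: G·(0, 1, -1) = (0, 6, -6) = 6·(0, 1, -1).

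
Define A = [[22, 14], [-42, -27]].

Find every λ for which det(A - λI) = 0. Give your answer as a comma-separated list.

det(A - tI) = (22 - t)(-27 - t) - (14)·(-42) = t^2 + 5t - 6.
This factors as (t + 6)·(t - 1) = 0.
Eigenvalues: -6, 1.

-6, 1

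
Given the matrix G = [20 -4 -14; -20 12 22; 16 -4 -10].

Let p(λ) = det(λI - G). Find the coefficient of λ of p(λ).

152

p(λ) = λ^3 - 22λ^2 + 152λ - 320.
The coefficient of λ is 152.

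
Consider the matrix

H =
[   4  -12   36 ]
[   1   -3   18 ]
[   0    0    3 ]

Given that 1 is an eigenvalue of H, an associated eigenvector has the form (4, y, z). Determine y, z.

1, 0

We need (H - 1I)v = 0.
H - 1I = [[3, -12, 36], [1, -4, 18], [0, 0, 2]].
Row 1: (3)·4 + (-12)·y + (36)·z = 0
Row 2: (1)·4 + (-4)·y + (18)·z = 0
Row 3: (0)·4 + (0)·y + (2)·z = 0
Solving gives y = 1, z = 0.
Check: H·(4, 1, 0) = (4, 1, 0) = 1·(4, 1, 0).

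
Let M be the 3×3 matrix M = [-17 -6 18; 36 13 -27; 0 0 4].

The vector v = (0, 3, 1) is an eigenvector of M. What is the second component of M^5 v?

3072

First find the eigenvalue: Mv = (0, 12, 4) = 4·(0, 3, 1), so λ = 4.
Then M^5 v = λ^5·v = 4^5·(0, 3, 1) = 1024·(0, 3, 1) = (0, 3072, 1024).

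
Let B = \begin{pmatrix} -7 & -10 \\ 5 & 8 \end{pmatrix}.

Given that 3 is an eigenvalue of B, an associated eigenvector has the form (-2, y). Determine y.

2

We need (B - 3I)v = 0.
B - 3I = [[-10, -10], [5, 5]].
Row 1: (-10)·-2 + (-10)·y = 0
Row 2: (5)·-2 + (5)·y = 0
Solving gives y = 2.
Check: B·(-2, 2) = (-6, 6) = 3·(-2, 2).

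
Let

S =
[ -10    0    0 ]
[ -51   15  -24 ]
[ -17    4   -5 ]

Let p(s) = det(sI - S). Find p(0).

p(0) = det(0·I − S) = det(−S) = (−1)^3·det(S).
det(S) = -210, so p(0) = 210.

210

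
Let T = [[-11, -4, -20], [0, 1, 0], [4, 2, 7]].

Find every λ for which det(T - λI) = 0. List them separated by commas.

-3, -1, 1

Compute the characteristic polynomial p(λ) = det(λI - T).
Cofactor expansion gives p(λ) = λ^3 + 3λ^2 - λ - 3.
Rational-root test: λ = 1 gives p(1) = 0.
Dividing by (λ - 1) leaves λ^2 + 4λ + 3.
The quadratic factors as (λ + 3)·(λ + 1).
Eigenvalues: -3, -1, 1.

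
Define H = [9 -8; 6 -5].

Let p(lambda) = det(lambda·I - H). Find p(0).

p(0) = det(0·I − H) = det(−H) = (−1)^2·det(H).
det(H) = 3, so p(0) = 3.

3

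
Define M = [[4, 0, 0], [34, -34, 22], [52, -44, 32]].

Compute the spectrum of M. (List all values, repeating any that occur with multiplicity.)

-12, 4, 10

Set up det(μI - M) = 0.
Expanding along the first row, p(μ) = μ^3 - 2μ^2 - 128μ + 480.
Rational-root test: μ = 4 gives p(4) = 0.
Dividing by (μ - 4) leaves μ^2 + 2μ - 120.
The quadratic factors as (μ + 12)·(μ - 10).
Eigenvalues: -12, 4, 10.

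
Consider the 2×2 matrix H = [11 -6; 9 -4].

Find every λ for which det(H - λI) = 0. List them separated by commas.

2, 5

det(H - λI) = (11 - λ)(-4 - λ) - (-6)·(9) = λ^2 - 7λ + 10.
This factors as (λ - 2)·(λ - 5) = 0.
Eigenvalues: 2, 5.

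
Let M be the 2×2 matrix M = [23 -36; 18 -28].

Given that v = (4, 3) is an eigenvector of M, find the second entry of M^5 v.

-3072

First find the eigenvalue: Mv = (-16, -12) = -4·(4, 3), so λ = -4.
Then M^5 v = λ^5·v = (-4)^5·(4, 3) = -1024·(4, 3) = (-4096, -3072).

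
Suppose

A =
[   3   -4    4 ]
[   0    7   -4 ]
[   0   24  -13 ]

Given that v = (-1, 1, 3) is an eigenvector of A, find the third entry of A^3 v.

-375

First find the eigenvalue: Av = (5, -5, -15) = -5·(-1, 1, 3), so λ = -5.
Then A^3 v = λ^3·v = (-5)^3·(-1, 1, 3) = -125·(-1, 1, 3) = (125, -125, -375).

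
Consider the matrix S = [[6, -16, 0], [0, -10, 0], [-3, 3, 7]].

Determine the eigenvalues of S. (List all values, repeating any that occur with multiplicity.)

The characteristic polynomial is p(μ) = det(μI - S).
Expanding along the first row, p(μ) = μ^3 - 3μ^2 - 88μ + 420.
Rational-root test: μ = 6 gives p(6) = 0.
Dividing by (μ - 6) leaves μ^2 + 3μ - 70.
The quadratic factors as (μ + 10)·(μ - 7).
Eigenvalues: -10, 6, 7.

-10, 6, 7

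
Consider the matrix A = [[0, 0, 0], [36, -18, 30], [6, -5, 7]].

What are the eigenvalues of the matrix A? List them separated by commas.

-8, -3, 0

Compute the characteristic polynomial p(μ) = det(μI - A).
Expanding the 3×3 determinant: p(μ) = μ^3 + 11μ^2 + 24μ.
Rational-root test: μ = 0 gives p(0) = 0.
Factor out μ: p(μ) = μ·(μ^2 + 11μ + 24).
The quadratic factors as (μ + 8)·(μ + 3).
Eigenvalues: -8, -3, 0.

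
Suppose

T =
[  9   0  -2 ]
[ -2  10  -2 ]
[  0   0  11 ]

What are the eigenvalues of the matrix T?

Set up det(λI - T) = 0.
Expanding along the first row, p(λ) = λ^3 - 30λ^2 + 299λ - 990.
Rational-root test: λ = 9 gives p(9) = 0.
Factor out (λ - 9): p(λ) = (λ - 9)·(λ^2 - 21λ + 110).
The quadratic factors as (λ - 10)·(λ - 11).
Eigenvalues: 9, 10, 11.

9, 10, 11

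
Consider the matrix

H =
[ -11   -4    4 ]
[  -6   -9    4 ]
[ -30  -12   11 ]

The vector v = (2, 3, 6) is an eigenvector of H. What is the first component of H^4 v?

First find the eigenvalue: Hv = (-10, -15, -30) = -5·(2, 3, 6), so λ = -5.
Then H^4 v = λ^4·v = (-5)^4·(2, 3, 6) = 625·(2, 3, 6) = (1250, 1875, 3750).

1250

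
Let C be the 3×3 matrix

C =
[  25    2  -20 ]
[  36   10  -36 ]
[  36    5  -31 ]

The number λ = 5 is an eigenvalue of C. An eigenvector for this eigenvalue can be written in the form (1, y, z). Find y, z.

0, 1

We need (C - 5I)v = 0.
C - 5I = [[20, 2, -20], [36, 5, -36], [36, 5, -36]].
Row 1: (20)·1 + (2)·y + (-20)·z = 0
Row 2: (36)·1 + (5)·y + (-36)·z = 0
Row 3: (36)·1 + (5)·y + (-36)·z = 0
Solving gives y = 0, z = 1.
Check: C·(1, 0, 1) = (5, 0, 5) = 5·(1, 0, 1).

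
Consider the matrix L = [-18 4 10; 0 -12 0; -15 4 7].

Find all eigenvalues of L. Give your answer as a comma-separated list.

-12, -8, -3

The characteristic polynomial is p(r) = det(rI - L).
Expanding the 3×3 determinant: p(r) = r^3 + 23r^2 + 156r + 288.
Since p(-12) = 0, r = -12 is a root.
Dividing by (r + 12) leaves r^2 + 11r + 24.
The quadratic factors as (r + 8)·(r + 3).
Eigenvalues: -12, -8, -3.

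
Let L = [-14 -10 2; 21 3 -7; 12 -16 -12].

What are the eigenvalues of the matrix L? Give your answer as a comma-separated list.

Compute the characteristic polynomial p(λ) = det(λI - L).
Cofactor expansion gives p(λ) = λ^3 + 23λ^2 + 164λ + 352.
Try λ = -8: p(-8) = 0, so -8 is a root.
Factor out (λ + 8): p(λ) = (λ + 8)·(λ^2 + 15λ + 44).
The quadratic factors as (λ + 11)·(λ + 4).
Eigenvalues: -11, -8, -4.

-11, -8, -4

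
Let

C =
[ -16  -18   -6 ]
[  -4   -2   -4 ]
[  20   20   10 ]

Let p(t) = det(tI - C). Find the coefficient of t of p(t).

-20

p(t) = t^3 + 8t^2 - 20t.
The coefficient of t is -20.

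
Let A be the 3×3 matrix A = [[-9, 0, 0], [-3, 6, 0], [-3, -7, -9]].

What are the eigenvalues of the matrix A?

A is lower triangular, so its eigenvalues are the diagonal entries.
Diagonal: -9, 6, -9.

-9, -9, 6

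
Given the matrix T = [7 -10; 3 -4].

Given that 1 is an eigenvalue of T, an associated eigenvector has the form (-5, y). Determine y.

We need (T - 1I)v = 0.
T - 1I = [[6, -10], [3, -5]].
Row 1: (6)·-5 + (-10)·y = 0
Row 2: (3)·-5 + (-5)·y = 0
Solving gives y = -3.
Check: T·(-5, -3) = (-5, -3) = 1·(-5, -3).

-3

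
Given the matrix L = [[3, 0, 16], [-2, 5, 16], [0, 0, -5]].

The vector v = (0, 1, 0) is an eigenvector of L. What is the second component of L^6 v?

15625

First find the eigenvalue: Lv = (0, 5, 0) = 5·(0, 1, 0), so λ = 5.
Then L^6 v = λ^6·v = 5^6·(0, 1, 0) = 15625·(0, 1, 0) = (0, 15625, 0).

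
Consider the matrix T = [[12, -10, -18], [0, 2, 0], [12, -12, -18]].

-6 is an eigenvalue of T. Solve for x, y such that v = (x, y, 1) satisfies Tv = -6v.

We need (T + 6I)v = 0.
T + 6I = [[18, -10, -18], [0, 8, 0], [12, -12, -12]].
Row 1: (18)·x + (-10)·y + (-18)·1 = 0
Row 2: (0)·x + (8)·y + (0)·1 = 0
Row 3: (12)·x + (-12)·y + (-12)·1 = 0
Solving gives x = 1, y = 0.
Check: T·(1, 0, 1) = (-6, 0, -6) = -6·(1, 0, 1).

1, 0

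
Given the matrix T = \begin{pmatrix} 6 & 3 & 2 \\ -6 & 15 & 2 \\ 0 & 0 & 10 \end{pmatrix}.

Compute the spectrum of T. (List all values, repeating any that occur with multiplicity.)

9, 10, 12

Set up det(sI - T) = 0.
Expanding the 3×3 determinant: p(s) = s^3 - 31s^2 + 318s - 1080.
Try s = 9: p(9) = 0, so 9 is a root.
Dividing by (s - 9) leaves s^2 - 22s + 120.
The quadratic factors as (s - 10)·(s - 12).
Eigenvalues: 9, 10, 12.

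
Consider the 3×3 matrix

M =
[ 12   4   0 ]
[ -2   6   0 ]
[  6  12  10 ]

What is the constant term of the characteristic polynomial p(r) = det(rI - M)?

p(0) = det(0·I − M) = det(−M) = (−1)^3·det(M).
det(M) = 800, so p(0) = -800.

-800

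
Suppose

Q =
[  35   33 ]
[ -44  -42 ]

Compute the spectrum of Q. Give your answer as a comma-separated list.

-9, 2

det(Q - sI) = (35 - s)(-42 - s) - (33)·(-44) = s^2 + 7s - 18.
This factors as (s + 9)·(s - 2) = 0.
Eigenvalues: -9, 2.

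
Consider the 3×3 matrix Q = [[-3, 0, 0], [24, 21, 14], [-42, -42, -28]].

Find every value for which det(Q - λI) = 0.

-7, -3, 0

Set up det(sI - Q) = 0.
Cofactor expansion gives p(s) = s^3 + 10s^2 + 21s.
Since p(-3) = 0, s = -3 is a root.
Factor out (s + 3): p(s) = (s + 3)·(s^2 + 7s).
The quadratic factors as (s + 7)·s.
Eigenvalues: -7, -3, 0.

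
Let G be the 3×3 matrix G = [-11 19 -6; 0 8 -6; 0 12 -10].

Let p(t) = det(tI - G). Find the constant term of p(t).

-88

p(t) = t^3 + 13t^2 + 14t - 88.
The constant term is -88.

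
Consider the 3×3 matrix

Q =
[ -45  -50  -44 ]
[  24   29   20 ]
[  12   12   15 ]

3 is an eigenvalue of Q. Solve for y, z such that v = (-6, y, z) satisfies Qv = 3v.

We need (Q - 3I)v = 0.
Q - 3I = [[-48, -50, -44], [24, 26, 20], [12, 12, 12]].
Row 1: (-48)·-6 + (-50)·y + (-44)·z = 0
Row 2: (24)·-6 + (26)·y + (20)·z = 0
Row 3: (12)·-6 + (12)·y + (12)·z = 0
Solving gives y = 4, z = 2.
Check: Q·(-6, 4, 2) = (-18, 12, 6) = 3·(-6, 4, 2).

4, 2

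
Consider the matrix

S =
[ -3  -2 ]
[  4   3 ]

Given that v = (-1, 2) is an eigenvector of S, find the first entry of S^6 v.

First find the eigenvalue: Sv = (-1, 2) = 1·(-1, 2), so λ = 1.
Then S^6 v = λ^6·v = 1^6·(-1, 2) = 1·(-1, 2) = (-1, 2).

-1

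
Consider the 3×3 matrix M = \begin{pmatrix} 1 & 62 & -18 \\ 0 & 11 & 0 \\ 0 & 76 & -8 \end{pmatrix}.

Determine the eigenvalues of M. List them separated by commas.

Compute the characteristic polynomial p(s) = det(sI - M).
Expanding the 3×3 determinant: p(s) = s^3 - 4s^2 - 85s + 88.
Try s = 1: p(1) = 0, so 1 is a root.
Factor out (s - 1): p(s) = (s - 1)·(s^2 - 3s - 88).
The quadratic factors as (s + 8)·(s - 11).
Eigenvalues: -8, 1, 11.

-8, 1, 11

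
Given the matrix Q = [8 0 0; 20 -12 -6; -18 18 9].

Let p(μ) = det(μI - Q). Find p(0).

p(0) = det(0·I − Q) = det(−Q) = (−1)^3·det(Q).
det(Q) = 0, so p(0) = 0.

0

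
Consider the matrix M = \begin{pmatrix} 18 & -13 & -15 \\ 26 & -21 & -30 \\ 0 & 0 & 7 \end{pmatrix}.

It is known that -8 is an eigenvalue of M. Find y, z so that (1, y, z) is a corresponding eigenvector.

We need (M + 8I)v = 0.
M + 8I = [[26, -13, -15], [26, -13, -30], [0, 0, 15]].
Row 1: (26)·1 + (-13)·y + (-15)·z = 0
Row 2: (26)·1 + (-13)·y + (-30)·z = 0
Row 3: (0)·1 + (0)·y + (15)·z = 0
Solving gives y = 2, z = 0.
Check: M·(1, 2, 0) = (-8, -16, 0) = -8·(1, 2, 0).

2, 0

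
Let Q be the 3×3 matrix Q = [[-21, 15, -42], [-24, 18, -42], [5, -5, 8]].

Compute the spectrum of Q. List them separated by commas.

-6, 3, 8

Set up det(sI - Q) = 0.
Expanding along the first row, p(s) = s^3 - 5s^2 - 42s + 144.
Since p(8) = 0, s = 8 is a root.
Factor out (s - 8): p(s) = (s - 8)·(s^2 + 3s - 18).
The quadratic factors as (s + 6)·(s - 3).
Eigenvalues: -6, 3, 8.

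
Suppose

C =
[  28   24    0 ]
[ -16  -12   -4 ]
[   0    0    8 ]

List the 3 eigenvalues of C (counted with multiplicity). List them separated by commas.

4, 8, 12

The characteristic polynomial is p(λ) = det(λI - C).
Expanding along the first row, p(λ) = λ^3 - 24λ^2 + 176λ - 384.
Since p(8) = 0, λ = 8 is a root.
Dividing by (λ - 8) leaves λ^2 - 16λ + 48.
The quadratic factors as (λ - 4)·(λ - 12).
Eigenvalues: 4, 8, 12.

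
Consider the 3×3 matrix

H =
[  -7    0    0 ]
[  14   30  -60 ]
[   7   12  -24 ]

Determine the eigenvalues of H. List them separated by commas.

-7, 0, 6

Compute the characteristic polynomial p(μ) = det(μI - H).
Cofactor expansion gives p(μ) = μ^3 + μ^2 - 42μ.
Rational-root test: μ = 0 gives p(0) = 0.
Dividing by μ leaves μ^2 + μ - 42.
The quadratic factors as (μ + 7)·(μ - 6).
Eigenvalues: -7, 0, 6.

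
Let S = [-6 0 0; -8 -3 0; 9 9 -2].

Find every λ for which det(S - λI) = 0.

-6, -3, -2

S is lower triangular, so its eigenvalues are the diagonal entries.
Diagonal: -6, -3, -2.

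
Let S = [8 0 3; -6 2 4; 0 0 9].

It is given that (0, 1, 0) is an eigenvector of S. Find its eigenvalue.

Compute Sv: S·(0, 1, 0) = (0, 2, 0).
Since Sv = λv, compare component 2: 2 = λ·1, so λ = 2.

2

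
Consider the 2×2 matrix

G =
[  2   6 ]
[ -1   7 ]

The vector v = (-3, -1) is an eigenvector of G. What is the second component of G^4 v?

First find the eigenvalue: Gv = (-12, -4) = 4·(-3, -1), so λ = 4.
Then G^4 v = λ^4·v = 4^4·(-3, -1) = 256·(-3, -1) = (-768, -256).

-256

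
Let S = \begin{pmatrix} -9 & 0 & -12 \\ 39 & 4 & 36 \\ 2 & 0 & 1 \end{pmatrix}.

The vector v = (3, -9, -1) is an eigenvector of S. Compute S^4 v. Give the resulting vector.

First find the eigenvalue: Sv = (-15, 45, 5) = -5·(3, -9, -1), so λ = -5.
Then S^4 v = λ^4·v = (-5)^4·(3, -9, -1) = 625·(3, -9, -1) = (1875, -5625, -625).

(1875, -5625, -625)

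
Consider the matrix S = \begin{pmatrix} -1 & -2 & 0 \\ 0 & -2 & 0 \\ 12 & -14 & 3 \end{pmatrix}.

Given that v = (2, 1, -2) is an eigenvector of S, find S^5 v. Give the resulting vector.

First find the eigenvalue: Sv = (-4, -2, 4) = -2·(2, 1, -2), so λ = -2.
Then S^5 v = λ^5·v = (-2)^5·(2, 1, -2) = -32·(2, 1, -2) = (-64, -32, 64).

(-64, -32, 64)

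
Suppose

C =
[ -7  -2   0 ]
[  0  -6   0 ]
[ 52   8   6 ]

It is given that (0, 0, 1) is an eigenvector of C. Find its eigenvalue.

6

Compute Cv: C·(0, 0, 1) = (0, 0, 6).
Since Cv = λv, compare component 3: 6 = λ·1, so λ = 6.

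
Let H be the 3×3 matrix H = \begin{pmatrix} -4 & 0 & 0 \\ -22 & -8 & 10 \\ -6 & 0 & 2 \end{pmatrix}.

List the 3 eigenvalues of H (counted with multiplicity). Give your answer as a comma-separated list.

-8, -4, 2

The characteristic polynomial is p(s) = det(sI - H).
Expanding the 3×3 determinant: p(s) = s^3 + 10s^2 + 8s - 64.
Try s = 2: p(2) = 0, so 2 is a root.
Factor out (s - 2): p(s) = (s - 2)·(s^2 + 12s + 32).
The quadratic factors as (s + 8)·(s + 4).
Eigenvalues: -8, -4, 2.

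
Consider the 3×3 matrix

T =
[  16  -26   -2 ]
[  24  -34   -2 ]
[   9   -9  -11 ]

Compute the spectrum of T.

-11, -10, -8

Set up det(μI - T) = 0.
Cofactor expansion gives p(μ) = μ^3 + 29μ^2 + 278μ + 880.
Try μ = -8: p(-8) = 0, so -8 is a root.
Dividing by (μ + 8) leaves μ^2 + 21μ + 110.
The quadratic factors as (μ + 11)·(μ + 10).
Eigenvalues: -11, -10, -8.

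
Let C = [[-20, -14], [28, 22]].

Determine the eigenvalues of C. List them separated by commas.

det(C - λI) = (-20 - λ)(22 - λ) - (-14)·(28) = λ^2 - 2λ - 48.
This factors as (λ + 6)·(λ - 8) = 0.
Eigenvalues: -6, 8.

-6, 8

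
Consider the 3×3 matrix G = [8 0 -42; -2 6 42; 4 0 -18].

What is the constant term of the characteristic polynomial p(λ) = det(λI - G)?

-144

p(0) = det(0·I − G) = det(−G) = (−1)^3·det(G).
det(G) = 144, so p(0) = -144.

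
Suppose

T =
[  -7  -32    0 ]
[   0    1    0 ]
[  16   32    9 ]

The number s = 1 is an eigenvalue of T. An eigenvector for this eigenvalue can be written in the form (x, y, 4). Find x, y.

-4, 1

We need (T - 1I)v = 0.
T - 1I = [[-8, -32, 0], [0, 0, 0], [16, 32, 8]].
Row 1: (-8)·x + (-32)·y + (0)·4 = 0
Row 2: (0)·x + (0)·y + (0)·4 = 0
Row 3: (16)·x + (32)·y + (8)·4 = 0
Solving gives x = -4, y = 1.
Check: T·(-4, 1, 4) = (-4, 1, 4) = 1·(-4, 1, 4).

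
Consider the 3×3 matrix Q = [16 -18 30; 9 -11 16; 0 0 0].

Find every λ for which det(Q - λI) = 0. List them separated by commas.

-2, 0, 7

Set up det(λI - Q) = 0.
Cofactor expansion gives p(λ) = λ^3 - 5λ^2 - 14λ.
Try λ = -2: p(-2) = 0, so -2 is a root.
Dividing by (λ + 2) leaves λ^2 - 7λ.
The quadratic factors as λ·(λ - 7).
Eigenvalues: -2, 0, 7.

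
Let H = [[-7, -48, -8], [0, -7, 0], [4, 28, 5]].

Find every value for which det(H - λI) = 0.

Compute the characteristic polynomial p(r) = det(rI - H).
Expanding the 3×3 determinant: p(r) = r^3 + 9r^2 + 11r - 21.
Since p(1) = 0, r = 1 is a root.
Factor out (r - 1): p(r) = (r - 1)·(r^2 + 10r + 21).
The quadratic factors as (r + 7)·(r + 3).
Eigenvalues: -7, -3, 1.

-7, -3, 1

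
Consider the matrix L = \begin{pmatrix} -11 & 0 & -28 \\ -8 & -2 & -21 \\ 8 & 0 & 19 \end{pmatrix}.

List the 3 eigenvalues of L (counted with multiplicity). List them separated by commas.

The characteristic polynomial is p(r) = det(rI - L).
Cofactor expansion gives p(r) = r^3 - 6r^2 - r + 30.
Since p(5) = 0, r = 5 is a root.
Factor out (r - 5): p(r) = (r - 5)·(r^2 - r - 6).
The quadratic factors as (r + 2)·(r - 3).
Eigenvalues: -2, 3, 5.

-2, 3, 5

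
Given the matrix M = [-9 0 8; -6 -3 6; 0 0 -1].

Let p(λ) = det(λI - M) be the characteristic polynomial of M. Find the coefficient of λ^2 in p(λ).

The coefficient of λ^2 of det(λI - M) is −trace(M).
trace(M) = (-9) + (-3) + (-1) = -13, so the coefficient is 13.

13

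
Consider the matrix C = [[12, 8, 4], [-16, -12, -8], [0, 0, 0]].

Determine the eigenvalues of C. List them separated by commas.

Set up det(lambda·I - C) = 0.
Cofactor expansion gives p(lambda) = lambda^3 - 16·lambda.
Since p(4) = 0, lambda = 4 is a root.
Dividing by (lambda - 4) leaves lambda^2 + 4·lambda.
The quadratic factors as (lambda + 4)·lambda.
Eigenvalues: -4, 0, 4.

-4, 0, 4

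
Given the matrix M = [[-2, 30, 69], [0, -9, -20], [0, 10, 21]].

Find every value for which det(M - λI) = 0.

Compute the characteristic polynomial p(t) = det(tI - M).
Expanding the 3×3 determinant: p(t) = t^3 - 10t^2 - 13t + 22.
Since p(1) = 0, t = 1 is a root.
Factor out (t - 1): p(t) = (t - 1)·(t^2 - 9t - 22).
The quadratic factors as (t + 2)·(t - 11).
Eigenvalues: -2, 1, 11.

-2, 1, 11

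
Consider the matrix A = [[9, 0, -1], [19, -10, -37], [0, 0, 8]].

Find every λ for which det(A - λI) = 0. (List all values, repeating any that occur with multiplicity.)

-10, 8, 9

Compute the characteristic polynomial p(lambda) = det(lambda·I - A).
Expanding the 3×3 determinant: p(lambda) = lambda^3 - 7·lambda^2 - 98·lambda + 720.
Rational-root test: lambda = 9 gives p(9) = 0.
Dividing by (lambda - 9) leaves lambda^2 + 2·lambda - 80.
The quadratic factors as (lambda + 10)·(lambda - 8).
Eigenvalues: -10, 8, 9.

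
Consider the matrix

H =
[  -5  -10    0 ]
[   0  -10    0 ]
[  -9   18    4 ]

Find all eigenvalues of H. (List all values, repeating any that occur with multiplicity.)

-10, -5, 4

The characteristic polynomial is p(μ) = det(μI - H).
Cofactor expansion gives p(μ) = μ^3 + 11μ^2 - 10μ - 200.
Try μ = 4: p(4) = 0, so 4 is a root.
Dividing by (μ - 4) leaves μ^2 + 15μ + 50.
The quadratic factors as (μ + 10)·(μ + 5).
Eigenvalues: -10, -5, 4.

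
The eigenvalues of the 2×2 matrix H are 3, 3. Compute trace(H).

6

trace(H) is the sum of the eigenvalues: (3) + (3) = 6.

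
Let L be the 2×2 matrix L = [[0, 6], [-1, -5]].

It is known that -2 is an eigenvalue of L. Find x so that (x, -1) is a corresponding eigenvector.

We need (L + 2I)v = 0.
L + 2I = [[2, 6], [-1, -3]].
Row 1: (2)·x + (6)·-1 = 0
Row 2: (-1)·x + (-3)·-1 = 0
Solving gives x = 3.
Check: L·(3, -1) = (-6, 2) = -2·(3, -1).

3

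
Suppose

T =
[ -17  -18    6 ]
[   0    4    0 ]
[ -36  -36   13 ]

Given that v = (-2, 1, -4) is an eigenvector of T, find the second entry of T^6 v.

4096

First find the eigenvalue: Tv = (-8, 4, -16) = 4·(-2, 1, -4), so λ = 4.
Then T^6 v = λ^6·v = 4^6·(-2, 1, -4) = 4096·(-2, 1, -4) = (-8192, 4096, -16384).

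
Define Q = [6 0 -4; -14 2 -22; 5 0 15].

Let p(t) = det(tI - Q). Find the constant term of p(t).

-220

p(t) = t^3 - 23t^2 + 152t - 220.
The constant term is -220.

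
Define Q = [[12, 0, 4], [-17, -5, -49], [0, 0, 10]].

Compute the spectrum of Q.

-5, 10, 12

Set up det(sI - Q) = 0.
Expanding along the first row, p(s) = s^3 - 17s^2 + 10s + 600.
Rational-root test: s = 10 gives p(10) = 0.
Factor out (s - 10): p(s) = (s - 10)·(s^2 - 7s - 60).
The quadratic factors as (s + 5)·(s - 12).
Eigenvalues: -5, 10, 12.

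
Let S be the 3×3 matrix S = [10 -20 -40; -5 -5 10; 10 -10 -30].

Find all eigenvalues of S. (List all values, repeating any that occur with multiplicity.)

-10, -10, -5

The characteristic polynomial is p(λ) = det(λI - S).
Expanding along the first row, p(λ) = λ^3 + 25λ^2 + 200λ + 500.
Rational-root test: λ = -5 gives p(-5) = 0.
Dividing by (λ + 5) leaves λ^2 + 20λ + 100.
The quadratic factor is (λ + 10)^2.
Eigenvalues: -10, -10, -5.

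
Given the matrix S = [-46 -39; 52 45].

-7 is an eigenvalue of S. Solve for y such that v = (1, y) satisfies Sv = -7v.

We need (S + 7I)v = 0.
S + 7I = [[-39, -39], [52, 52]].
Row 1: (-39)·1 + (-39)·y = 0
Row 2: (52)·1 + (52)·y = 0
Solving gives y = -1.
Check: S·(1, -1) = (-7, 7) = -7·(1, -1).

-1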